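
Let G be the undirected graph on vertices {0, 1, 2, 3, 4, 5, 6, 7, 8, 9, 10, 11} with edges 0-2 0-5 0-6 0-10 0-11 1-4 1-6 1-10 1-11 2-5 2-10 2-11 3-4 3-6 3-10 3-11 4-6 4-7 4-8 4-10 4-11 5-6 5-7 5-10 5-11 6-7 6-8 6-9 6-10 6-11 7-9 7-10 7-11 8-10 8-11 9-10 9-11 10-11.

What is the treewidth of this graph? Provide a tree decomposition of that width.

Treewidth 4.
One optimal decomposition is:
Bags: B1 = {0, 2, 5, 10, 11}  B2 = {0, 5, 6, 10, 11}  B3 = {5, 6, 7, 10, 11}  B4 = {4, 6, 7, 10, 11}  B5 = {4, 6, 8, 10, 11}  B6 = {1, 4, 6, 10, 11}  B7 = {6, 7, 9, 10, 11}  B8 = {3, 4, 6, 10, 11}
Tree: B1–B2, B2–B3, B3–B4, B4–B5, B4–B6, B3–B7, B4–B8

Every bag has size at most 5, so the width is 5 − 1 = 4 and tw(G) ≤ 4. On the other hand G contains the 5-clique {0, 2, 5, 10, 11}. A clique must lie in a single bag of any decomposition, so no decomposition can have width below 4. Combining the bounds, tw(G) = 4.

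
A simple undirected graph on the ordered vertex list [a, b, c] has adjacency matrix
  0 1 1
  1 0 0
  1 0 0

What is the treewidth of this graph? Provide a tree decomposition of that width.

Treewidth 1.
Bags: B1 = {a, b}  B2 = {a, c}
Tree: B1–B2

Every bag has size at most 2, so the width is 2 − 1 = 1 and tw(G) ≤ 1. G has an edge, so its treewidth is at least 1. Combining the bounds, tw(G) = 1.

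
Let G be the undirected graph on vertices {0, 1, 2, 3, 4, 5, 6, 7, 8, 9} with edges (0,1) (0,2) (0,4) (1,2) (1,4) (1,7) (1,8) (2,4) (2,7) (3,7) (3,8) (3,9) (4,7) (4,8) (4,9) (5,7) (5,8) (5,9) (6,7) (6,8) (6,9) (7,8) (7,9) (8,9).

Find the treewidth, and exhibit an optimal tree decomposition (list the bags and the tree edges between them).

Treewidth 3.
Bags: B1 = {3, 7, 8, 9}  B2 = {4, 7, 8, 9}  B3 = {1, 4, 7, 8}  B4 = {5, 7, 8, 9}  B5 = {1, 2, 4, 7}  B6 = {6, 7, 8, 9}  B7 = {0, 1, 2, 4}
Tree: B1–B2, B2–B3, B1–B4, B3–B5, B4–B6, B5–B7

Each bag holds 4 vertices, so the decomposition has width 3, which upper-bounds the treewidth. On the other hand G contains the 4-clique {0, 1, 2, 4}. A clique must lie in a single bag of any decomposition, so no decomposition can have width below 3. Hence tw(G) = 3 exactly.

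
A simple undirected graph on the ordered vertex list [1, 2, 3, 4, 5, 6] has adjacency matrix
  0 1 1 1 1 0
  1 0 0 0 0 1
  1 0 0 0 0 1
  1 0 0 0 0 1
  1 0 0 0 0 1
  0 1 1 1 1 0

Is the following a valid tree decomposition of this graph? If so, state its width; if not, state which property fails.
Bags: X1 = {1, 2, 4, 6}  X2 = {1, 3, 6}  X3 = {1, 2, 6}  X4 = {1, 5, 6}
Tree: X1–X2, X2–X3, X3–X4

A tree decomposition must satisfy three properties: every vertex lies in some bag; for every edge, both endpoints lie together in some bag; and for every vertex, the bags containing it form a connected subtree. Here bags containing vertex 2 are not connected in the tree, so the decomposition is invalid.

No — bags containing vertex 2 are not connected in the tree.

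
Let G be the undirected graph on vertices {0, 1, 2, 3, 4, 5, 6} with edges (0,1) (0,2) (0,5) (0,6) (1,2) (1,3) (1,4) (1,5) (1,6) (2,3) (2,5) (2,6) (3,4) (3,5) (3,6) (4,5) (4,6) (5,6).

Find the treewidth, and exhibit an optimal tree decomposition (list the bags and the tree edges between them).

Treewidth 4.
Bags: B1 = {1, 2, 3, 5, 6}  B2 = {0, 1, 2, 5, 6}  B3 = {1, 3, 4, 5, 6}
Tree: B1–B2, B1–B3

Each bag holds 5 vertices, so the decomposition has width 4, which upper-bounds the treewidth. For the lower bound, the 5 vertices {0, 1, 2, 5, 6} are pairwise adjacent, and any tree decomposition puts a clique entirely inside one bag — forcing width ≥ 4. Combining the bounds, tw(G) = 4.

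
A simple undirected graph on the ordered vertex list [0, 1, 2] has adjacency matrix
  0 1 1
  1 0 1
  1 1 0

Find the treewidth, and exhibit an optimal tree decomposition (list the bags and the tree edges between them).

Treewidth 2.
Bags: B1 = {0, 1, 2}
Tree: (single bag)

A single bag containing all 3 vertices is trivially a valid decomposition of width 2. On the other hand G contains the 3-clique {0, 1, 2}. A clique must lie in a single bag of any decomposition, so no decomposition can have width below 2. The upper and lower bounds meet at 2, so that is the treewidth.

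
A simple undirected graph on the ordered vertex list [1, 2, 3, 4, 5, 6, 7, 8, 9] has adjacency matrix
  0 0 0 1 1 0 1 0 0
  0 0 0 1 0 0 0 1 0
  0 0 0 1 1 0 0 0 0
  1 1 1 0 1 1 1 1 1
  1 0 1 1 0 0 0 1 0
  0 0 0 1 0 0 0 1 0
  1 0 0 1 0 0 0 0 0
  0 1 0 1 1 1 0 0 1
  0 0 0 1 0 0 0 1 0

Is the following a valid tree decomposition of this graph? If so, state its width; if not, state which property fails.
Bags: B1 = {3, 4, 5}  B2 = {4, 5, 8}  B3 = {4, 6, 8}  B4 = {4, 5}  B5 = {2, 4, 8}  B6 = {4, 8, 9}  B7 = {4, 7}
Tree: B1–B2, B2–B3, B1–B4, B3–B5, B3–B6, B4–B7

A tree decomposition must satisfy three properties: every vertex lies in some bag; for every edge, both endpoints lie together in some bag; and for every vertex, the bags containing it form a connected subtree. Here vertex 1 appears in no bag, so the decomposition is invalid.

No — vertex 1 appears in no bag.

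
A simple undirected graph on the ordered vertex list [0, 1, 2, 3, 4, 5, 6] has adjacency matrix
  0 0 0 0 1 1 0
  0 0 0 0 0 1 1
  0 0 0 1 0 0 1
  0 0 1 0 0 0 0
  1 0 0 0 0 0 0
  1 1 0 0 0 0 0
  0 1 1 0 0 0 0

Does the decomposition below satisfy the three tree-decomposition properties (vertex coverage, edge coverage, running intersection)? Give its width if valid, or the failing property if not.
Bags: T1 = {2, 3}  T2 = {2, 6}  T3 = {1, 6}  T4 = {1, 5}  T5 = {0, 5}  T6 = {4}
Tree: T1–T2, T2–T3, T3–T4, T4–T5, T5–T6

No — edge (0,4) lies in no bag.

A tree decomposition must satisfy three properties: every vertex lies in some bag; for every edge, both endpoints lie together in some bag; and for every vertex, the bags containing it form a connected subtree. Here edge (0,4) lies in no bag, so the decomposition is invalid.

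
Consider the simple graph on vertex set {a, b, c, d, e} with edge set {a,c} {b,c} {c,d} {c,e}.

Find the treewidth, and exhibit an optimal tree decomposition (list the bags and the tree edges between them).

Each bag holds 2 vertices, so the decomposition has width 1, which upper-bounds the treewidth. Any graph with an edge has treewidth ≥ 1, and G has the edge b–c. Hence tw(G) = 1 exactly.

Treewidth 1.
One optimal decomposition is:
Bags: B1 = {b, c}  B2 = {a, c}  B3 = {c, e}  B4 = {c, d}
Tree: B1–B2, B1–B3, B1–B4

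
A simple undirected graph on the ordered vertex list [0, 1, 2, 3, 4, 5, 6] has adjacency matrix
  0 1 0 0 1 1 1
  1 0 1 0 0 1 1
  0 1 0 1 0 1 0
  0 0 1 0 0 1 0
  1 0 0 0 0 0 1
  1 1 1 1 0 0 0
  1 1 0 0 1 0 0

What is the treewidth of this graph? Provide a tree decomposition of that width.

Treewidth 2.
One optimal decomposition is:
Bags: B1 = {2, 3, 5}  B2 = {1, 2, 5}  B3 = {0, 1, 5}  B4 = {0, 1, 6}  B5 = {0, 4, 6}
Tree: B1–B2, B2–B3, B3–B4, B4–B5

Every bag has size at most 3, so the width is 3 − 1 = 2 and tw(G) ≤ 2. On the other hand G contains the 3-clique {0, 1, 5}. A clique must lie in a single bag of any decomposition, so no decomposition can have width below 2. Hence tw(G) = 2 exactly.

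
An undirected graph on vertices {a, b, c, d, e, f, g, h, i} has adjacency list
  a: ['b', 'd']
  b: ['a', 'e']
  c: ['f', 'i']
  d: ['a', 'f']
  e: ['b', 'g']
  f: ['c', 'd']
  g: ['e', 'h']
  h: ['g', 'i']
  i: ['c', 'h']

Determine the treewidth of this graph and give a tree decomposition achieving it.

Treewidth 2.
Bags: B1 = {g, h, i}  B2 = {c, g, i}  B3 = {c, f, g}  B4 = {d, f, g}  B5 = {a, d, g}  B6 = {a, b, g}  B7 = {b, e, g}
Tree: B1–B2, B2–B3, B3–B4, B4–B5, B5–B6, B6–B7

Every bag has size at most 3, so the width is 3 − 1 = 2 and tw(G) ≤ 2. For the lower bound, G contains the cycle g–h–i–c–f–d–a–b–e–g, so G is not a forest; only forests have treewidth ≤ 1, hence tw(G) ≥ 2. Therefore the treewidth is 2.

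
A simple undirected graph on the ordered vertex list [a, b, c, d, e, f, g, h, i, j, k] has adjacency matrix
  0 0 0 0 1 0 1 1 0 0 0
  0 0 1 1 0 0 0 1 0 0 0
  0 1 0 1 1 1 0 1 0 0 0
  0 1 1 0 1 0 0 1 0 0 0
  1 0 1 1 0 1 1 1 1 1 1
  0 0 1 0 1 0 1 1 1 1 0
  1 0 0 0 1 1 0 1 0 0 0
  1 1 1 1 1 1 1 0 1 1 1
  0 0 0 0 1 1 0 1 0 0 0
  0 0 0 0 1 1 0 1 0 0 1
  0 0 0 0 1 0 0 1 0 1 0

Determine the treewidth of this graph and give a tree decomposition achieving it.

The largest bag has 4 vertices, giving width 3; this decomposition certifies tw(G) ≤ 3. Conversely, {c, d, e, h} is a clique of size 4, and the vertices of any clique must share a bag in every tree decomposition; so some bag has ≥ 4 vertices and tw(G) ≥ 3. Hence tw(G) = 3 exactly.

Treewidth 3.
Bags: B1 = {e, f, g, h}  B2 = {e, f, h, i}  B3 = {e, f, h, j}  B4 = {c, e, f, h}  B5 = {c, d, e, h}  B6 = {a, e, g, h}  B7 = {b, c, d, h}  B8 = {e, h, j, k}
Tree: B1–B2, B2–B3, B3–B4, B4–B5, B1–B6, B5–B7, B3–B8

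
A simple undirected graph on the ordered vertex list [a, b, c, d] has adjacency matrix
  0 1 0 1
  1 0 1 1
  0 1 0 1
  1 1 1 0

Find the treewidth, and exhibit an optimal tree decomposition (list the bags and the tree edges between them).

Every bag has size at most 3, so the width is 3 − 1 = 2 and tw(G) ≤ 2. Conversely, {b, c, d} is a clique of size 3, and the vertices of any clique must share a bag in every tree decomposition; so some bag has ≥ 3 vertices and tw(G) ≥ 2. Therefore the treewidth is 2.

Treewidth 2.
Bags: B1 = {b, c, d}  B2 = {a, b, d}
Tree: B1–B2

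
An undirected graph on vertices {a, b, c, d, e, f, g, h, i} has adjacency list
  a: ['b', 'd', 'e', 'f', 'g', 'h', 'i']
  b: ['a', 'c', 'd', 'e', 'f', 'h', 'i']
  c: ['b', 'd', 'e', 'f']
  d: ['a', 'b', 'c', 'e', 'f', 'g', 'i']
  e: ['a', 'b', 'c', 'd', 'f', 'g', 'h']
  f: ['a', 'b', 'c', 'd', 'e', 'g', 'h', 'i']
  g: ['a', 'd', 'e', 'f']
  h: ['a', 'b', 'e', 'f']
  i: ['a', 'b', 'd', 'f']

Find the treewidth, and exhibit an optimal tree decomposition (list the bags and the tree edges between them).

The largest bag has 5 vertices, giving width 4; this decomposition certifies tw(G) ≤ 4. On the other hand G contains the 5-clique {a, d, e, f, g}. A clique must lie in a single bag of any decomposition, so no decomposition can have width below 4. Combining the bounds, tw(G) = 4.

Treewidth 4.
One optimal decomposition is:
Bags: B1 = {a, b, d, e, f}  B2 = {a, d, e, f, g}  B3 = {a, b, d, f, i}  B4 = {b, c, d, e, f}  B5 = {a, b, e, f, h}
Tree: B1–B2, B1–B3, B1–B4, B1–B5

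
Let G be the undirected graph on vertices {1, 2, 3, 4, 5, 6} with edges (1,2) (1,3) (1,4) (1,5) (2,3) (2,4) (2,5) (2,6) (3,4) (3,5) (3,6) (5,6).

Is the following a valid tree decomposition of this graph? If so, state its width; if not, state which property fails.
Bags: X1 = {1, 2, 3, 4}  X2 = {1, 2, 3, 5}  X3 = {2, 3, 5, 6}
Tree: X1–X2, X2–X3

Every vertex of G appears in some bag (union = {1, 2, 3, 4, 5, 6}); every edge is covered by a bag; and for each vertex v the set of bags containing v is connected in the bag tree. The decomposition is therefore valid. The largest bag has 4 vertices, so the width is 3.

Yes; width 3.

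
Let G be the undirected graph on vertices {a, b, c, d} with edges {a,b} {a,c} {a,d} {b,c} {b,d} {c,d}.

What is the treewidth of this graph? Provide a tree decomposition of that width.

Treewidth 3.
One such decomposition:
Bags: B1 = {a, b, c, d}
Tree: (single bag)

With just one bag of size 4, the width is 4 − 1 = 3, so tw(G) ≤ 3. For the lower bound, the 4 vertices {a, b, c, d} are pairwise adjacent, and any tree decomposition puts a clique entirely inside one bag — forcing width ≥ 3. Hence tw(G) = 3 exactly.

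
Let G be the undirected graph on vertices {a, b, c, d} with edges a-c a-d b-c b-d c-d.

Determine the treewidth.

A width-2 tree decomposition is:
Bags: B1 = {b, c, d}  B2 = {a, c, d}
Tree: B1–B2
Every bag has size at most 3, so the width is 3 − 1 = 2 and tw(G) ≤ 2. On the other hand G contains the 3-clique {a, c, d}. A clique must lie in a single bag of any decomposition, so no decomposition can have width below 2. Hence tw(G) = 2 exactly.

2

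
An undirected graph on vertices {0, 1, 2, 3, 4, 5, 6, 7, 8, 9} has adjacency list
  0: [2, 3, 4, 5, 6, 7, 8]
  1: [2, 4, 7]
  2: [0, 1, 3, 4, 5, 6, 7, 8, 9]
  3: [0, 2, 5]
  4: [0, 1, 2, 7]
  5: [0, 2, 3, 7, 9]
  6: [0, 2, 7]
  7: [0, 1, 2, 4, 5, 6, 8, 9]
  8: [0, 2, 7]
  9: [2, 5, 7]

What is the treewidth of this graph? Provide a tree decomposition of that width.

Each bag holds 4 vertices, so the decomposition has width 3, which upper-bounds the treewidth. Conversely, {0, 2, 3, 5} is a clique of size 4, and the vertices of any clique must share a bag in every tree decomposition; so some bag has ≥ 4 vertices and tw(G) ≥ 3. Hence tw(G) = 3 exactly.

Treewidth 3.
One optimal decomposition is:
Bags: B1 = {1, 2, 4, 7}  B2 = {0, 2, 4, 7}  B3 = {0, 2, 5, 7}  B4 = {0, 2, 3, 5}  B5 = {2, 5, 7, 9}  B6 = {0, 2, 7, 8}  B7 = {0, 2, 6, 7}
Tree: B1–B2, B2–B3, B3–B4, B3–B5, B2–B6, B6–B7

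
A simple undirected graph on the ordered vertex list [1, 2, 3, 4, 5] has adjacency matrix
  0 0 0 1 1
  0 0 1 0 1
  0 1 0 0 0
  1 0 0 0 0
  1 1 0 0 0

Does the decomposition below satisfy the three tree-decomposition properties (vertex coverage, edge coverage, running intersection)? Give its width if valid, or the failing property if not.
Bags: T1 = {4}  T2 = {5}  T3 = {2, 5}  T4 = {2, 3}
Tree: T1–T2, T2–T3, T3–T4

A tree decomposition must satisfy three properties: every vertex lies in some bag; for every edge, both endpoints lie together in some bag; and for every vertex, the bags containing it form a connected subtree. Here vertex 1 appears in no bag, so the decomposition is invalid.

No — vertex 1 appears in no bag.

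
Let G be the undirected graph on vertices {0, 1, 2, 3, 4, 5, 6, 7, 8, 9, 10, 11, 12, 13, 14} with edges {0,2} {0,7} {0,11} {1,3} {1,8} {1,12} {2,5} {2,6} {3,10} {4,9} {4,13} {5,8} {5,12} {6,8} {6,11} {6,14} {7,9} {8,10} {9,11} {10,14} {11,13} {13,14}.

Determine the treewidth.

A width-3 tree decomposition is:
Bags: B1 = {1, 3, 10, 12}  B2 = {1, 8, 10, 12}  B3 = {5, 8, 10, 12}  B4 = {5, 8, 10, 14}  B5 = {5, 6, 8, 14}  B6 = {2, 5, 6, 14}  B7 = {2, 6, 13, 14}  B8 = {2, 6, 11, 13}  B9 = {0, 2, 11, 13}  B10 = {0, 4, 11, 13}  B11 = {0, 4, 9, 11}  B12 = {0, 4, 7, 9}
Tree: B1–B2, B2–B3, B3–B4, B4–B5, B5–B6, B6–B7, B7–B8, B8–B9, B9–B10, B10–B11, B11–B12
Every bag has size at most 4, so the width is 4 − 1 = 3 and tw(G) ≤ 3. For the lower bound: the 4 vertex sets {1,3,12}, {10}, {8}, {2,5,6,14} are disjoint, each induces a connected subgraph, and every pair is joined by at least one edge of G. Contracting each set to a single vertex therefore yields K_{4} as a minor, and since treewidth is minor-monotone, tw(G) ≥ tw(K_{4}) = 3. Therefore the treewidth is 3.

3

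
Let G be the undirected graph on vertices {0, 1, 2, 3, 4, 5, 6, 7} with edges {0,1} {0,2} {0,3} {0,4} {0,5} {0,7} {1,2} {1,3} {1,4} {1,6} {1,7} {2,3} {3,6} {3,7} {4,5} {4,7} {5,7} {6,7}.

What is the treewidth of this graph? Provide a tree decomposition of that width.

Every bag has size at most 4, so the width is 4 − 1 = 3 and tw(G) ≤ 3. Conversely, {0, 1, 2, 3} is a clique of size 4, and the vertices of any clique must share a bag in every tree decomposition; so some bag has ≥ 4 vertices and tw(G) ≥ 3. The upper and lower bounds meet at 3, so that is the treewidth.

Treewidth 3.
Bags: B1 = {0, 1, 4, 7}  B2 = {0, 4, 5, 7}  B3 = {0, 1, 3, 7}  B4 = {1, 3, 6, 7}  B5 = {0, 1, 2, 3}
Tree: B1–B2, B1–B3, B3–B4, B3–B5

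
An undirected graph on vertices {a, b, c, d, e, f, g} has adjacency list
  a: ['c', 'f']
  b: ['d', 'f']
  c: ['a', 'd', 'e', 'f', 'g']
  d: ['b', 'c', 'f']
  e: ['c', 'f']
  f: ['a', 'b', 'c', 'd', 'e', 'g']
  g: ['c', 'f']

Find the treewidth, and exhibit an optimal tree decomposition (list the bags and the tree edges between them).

Treewidth 2.
Bags: B1 = {c, e, f}  B2 = {c, d, f}  B3 = {a, c, f}  B4 = {c, f, g}  B5 = {b, d, f}
Tree: B1–B2, B2–B3, B3–B4, B2–B5

Every bag has size at most 3, so the width is 3 − 1 = 2 and tw(G) ≤ 2. Conversely, {c, d, f} is a clique of size 3, and the vertices of any clique must share a bag in every tree decomposition; so some bag has ≥ 3 vertices and tw(G) ≥ 2. Combining the bounds, tw(G) = 2.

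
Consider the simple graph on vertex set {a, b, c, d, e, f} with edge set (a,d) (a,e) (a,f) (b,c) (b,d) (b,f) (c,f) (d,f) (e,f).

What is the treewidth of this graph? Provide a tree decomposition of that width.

Treewidth 2.
One such decomposition:
Bags: B1 = {a, d, f}  B2 = {a, e, f}  B3 = {b, d, f}  B4 = {b, c, f}
Tree: B1–B2, B1–B3, B3–B4

Each bag holds 3 vertices, so the decomposition has width 2, which upper-bounds the treewidth. For the lower bound, the 3 vertices {a, d, f} are pairwise adjacent, and any tree decomposition puts a clique entirely inside one bag — forcing width ≥ 2. The upper and lower bounds meet at 2, so that is the treewidth.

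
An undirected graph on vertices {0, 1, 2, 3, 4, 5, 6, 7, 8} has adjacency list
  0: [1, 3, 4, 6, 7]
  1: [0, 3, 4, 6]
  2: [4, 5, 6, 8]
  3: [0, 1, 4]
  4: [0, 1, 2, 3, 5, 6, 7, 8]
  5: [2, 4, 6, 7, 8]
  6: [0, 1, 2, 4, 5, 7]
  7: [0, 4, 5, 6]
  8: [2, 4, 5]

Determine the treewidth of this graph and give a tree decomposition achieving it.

Each bag holds 4 vertices, so the decomposition has width 3, which upper-bounds the treewidth. For the lower bound, the 4 vertices {2, 4, 5, 8} are pairwise adjacent, and any tree decomposition puts a clique entirely inside one bag — forcing width ≥ 3. Therefore the treewidth is 3.

Treewidth 3.
Bags: B1 = {2, 4, 5, 6}  B2 = {2, 4, 5, 8}  B3 = {4, 5, 6, 7}  B4 = {0, 4, 6, 7}  B5 = {0, 1, 4, 6}  B6 = {0, 1, 3, 4}
Tree: B1–B2, B1–B3, B3–B4, B4–B5, B5–B6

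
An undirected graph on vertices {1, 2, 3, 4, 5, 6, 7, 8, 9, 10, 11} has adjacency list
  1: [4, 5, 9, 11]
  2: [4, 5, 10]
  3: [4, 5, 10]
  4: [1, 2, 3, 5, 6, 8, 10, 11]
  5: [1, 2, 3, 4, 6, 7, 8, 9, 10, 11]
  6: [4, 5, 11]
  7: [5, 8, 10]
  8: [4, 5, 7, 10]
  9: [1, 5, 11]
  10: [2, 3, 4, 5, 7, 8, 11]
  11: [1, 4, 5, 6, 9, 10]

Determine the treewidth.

A width-3 tree decomposition is:
Bags: B1 = {4, 5, 10, 11}  B2 = {2, 4, 5, 10}  B3 = {4, 5, 6, 11}  B4 = {3, 4, 5, 10}  B5 = {1, 4, 5, 11}  B6 = {4, 5, 8, 10}  B7 = {1, 5, 9, 11}  B8 = {5, 7, 8, 10}
Tree: B1–B2, B1–B3, B2–B4, B1–B5, B4–B6, B5–B7, B6–B8
Each bag holds 4 vertices, so the decomposition has width 3, which upper-bounds the treewidth. On the other hand G contains the 4-clique {1, 5, 9, 11}. A clique must lie in a single bag of any decomposition, so no decomposition can have width below 3. Therefore the treewidth is 3.

3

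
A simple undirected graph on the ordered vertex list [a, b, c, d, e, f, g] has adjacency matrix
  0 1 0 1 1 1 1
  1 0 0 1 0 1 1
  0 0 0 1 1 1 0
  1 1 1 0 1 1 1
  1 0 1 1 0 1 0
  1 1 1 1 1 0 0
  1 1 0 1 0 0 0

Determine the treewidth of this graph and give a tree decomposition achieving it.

Treewidth 3.
One such decomposition:
Bags: B1 = {a, b, d, f}  B2 = {a, b, d, g}  B3 = {a, d, e, f}  B4 = {c, d, e, f}
Tree: B1–B2, B1–B3, B3–B4

Each bag holds 4 vertices, so the decomposition has width 3, which upper-bounds the treewidth. Conversely, {a, b, d, g} is a clique of size 4, and the vertices of any clique must share a bag in every tree decomposition; so some bag has ≥ 4 vertices and tw(G) ≥ 3. The upper and lower bounds meet at 3, so that is the treewidth.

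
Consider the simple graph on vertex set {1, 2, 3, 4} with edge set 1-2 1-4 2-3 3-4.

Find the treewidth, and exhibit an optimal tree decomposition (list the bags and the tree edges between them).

Treewidth 2.
One optimal decomposition is:
Bags: B1 = {1, 3, 4}  B2 = {1, 2, 3}
Tree: B1–B2

The largest bag has 3 vertices, giving width 2; this decomposition certifies tw(G) ≤ 2. Since 1–4–3–2–1 is a cycle in G, G is not acyclic. Forests are exactly the graphs of treewidth ≤ 1, so tw(G) ≥ 2. The upper and lower bounds meet at 2, so that is the treewidth.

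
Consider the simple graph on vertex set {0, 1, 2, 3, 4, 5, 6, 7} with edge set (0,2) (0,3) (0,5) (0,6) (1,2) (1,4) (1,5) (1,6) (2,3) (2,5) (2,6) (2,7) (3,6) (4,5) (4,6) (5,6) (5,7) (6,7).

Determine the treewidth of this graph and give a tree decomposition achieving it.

Each bag holds 4 vertices, so the decomposition has width 3, which upper-bounds the treewidth. Conversely, {0, 2, 3, 6} is a clique of size 4, and the vertices of any clique must share a bag in every tree decomposition; so some bag has ≥ 4 vertices and tw(G) ≥ 3. The upper and lower bounds meet at 3, so that is the treewidth.

Treewidth 3.
One optimal decomposition is:
Bags: B1 = {1, 4, 5, 6}  B2 = {1, 2, 5, 6}  B3 = {0, 2, 5, 6}  B4 = {2, 5, 6, 7}  B5 = {0, 2, 3, 6}
Tree: B1–B2, B2–B3, B2–B4, B3–B5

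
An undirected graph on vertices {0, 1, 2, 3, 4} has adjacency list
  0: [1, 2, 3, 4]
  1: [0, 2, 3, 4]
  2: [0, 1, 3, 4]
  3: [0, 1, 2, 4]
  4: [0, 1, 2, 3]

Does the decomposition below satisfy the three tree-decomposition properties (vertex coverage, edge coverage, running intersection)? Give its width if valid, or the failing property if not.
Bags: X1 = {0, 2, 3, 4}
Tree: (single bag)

No — vertex 1 appears in no bag.

A tree decomposition must satisfy three properties: every vertex lies in some bag; for every edge, both endpoints lie together in some bag; and for every vertex, the bags containing it form a connected subtree. Here vertex 1 appears in no bag, so the decomposition is invalid.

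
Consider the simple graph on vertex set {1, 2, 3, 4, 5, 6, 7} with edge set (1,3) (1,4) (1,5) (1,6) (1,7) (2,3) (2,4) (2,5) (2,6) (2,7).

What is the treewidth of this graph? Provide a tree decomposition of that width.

Treewidth 2.
One such decomposition:
Bags: B1 = {1, 2, 4}  B2 = {1, 2, 6}  B3 = {1, 2, 3}  B4 = {1, 2, 5}  B5 = {1, 2, 7}
Tree: B1–B2, B2–B3, B3–B4, B4–B5

Each bag holds 3 vertices, so the decomposition has width 2, which upper-bounds the treewidth. For the lower bound, G contains the cycle 1–4–2–6–1, so G is not a forest; only forests have treewidth ≤ 1, hence tw(G) ≥ 2. Therefore the treewidth is 2.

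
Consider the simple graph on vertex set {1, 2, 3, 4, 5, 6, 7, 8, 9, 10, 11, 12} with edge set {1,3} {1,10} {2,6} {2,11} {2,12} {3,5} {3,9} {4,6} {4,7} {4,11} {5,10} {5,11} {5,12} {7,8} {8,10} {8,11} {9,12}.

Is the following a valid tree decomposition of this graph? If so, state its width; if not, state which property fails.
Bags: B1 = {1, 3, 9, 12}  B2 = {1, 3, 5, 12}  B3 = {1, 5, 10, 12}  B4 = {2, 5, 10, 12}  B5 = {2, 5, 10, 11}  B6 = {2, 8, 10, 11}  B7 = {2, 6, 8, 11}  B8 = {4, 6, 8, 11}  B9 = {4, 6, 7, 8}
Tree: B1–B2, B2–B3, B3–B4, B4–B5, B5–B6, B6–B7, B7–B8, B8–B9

Yes; width 3.

Checking the three conditions: (i) the bags cover all of {1, 2, 3, 4, 5, 6, 7, 8, 9, 10, 11, 12}; (ii) for each edge, some bag contains both endpoints; (iii) the bags containing any fixed vertex form a subtree. All hold, so the decomposition is valid with width 4 − 1 = 3.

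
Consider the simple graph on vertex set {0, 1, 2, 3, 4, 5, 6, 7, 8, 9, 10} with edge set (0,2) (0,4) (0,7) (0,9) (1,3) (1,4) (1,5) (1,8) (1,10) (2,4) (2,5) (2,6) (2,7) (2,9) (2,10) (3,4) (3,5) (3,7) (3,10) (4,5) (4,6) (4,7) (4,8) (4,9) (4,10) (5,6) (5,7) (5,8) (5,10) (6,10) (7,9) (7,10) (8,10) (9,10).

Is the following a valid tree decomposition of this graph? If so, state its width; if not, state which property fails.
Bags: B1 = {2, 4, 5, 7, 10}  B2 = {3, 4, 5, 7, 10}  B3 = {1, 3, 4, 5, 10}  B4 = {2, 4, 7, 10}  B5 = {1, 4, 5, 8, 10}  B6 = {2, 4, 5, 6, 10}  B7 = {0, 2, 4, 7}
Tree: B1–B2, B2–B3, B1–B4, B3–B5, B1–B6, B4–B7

No — vertex 9 appears in no bag.

A tree decomposition must satisfy three properties: every vertex lies in some bag; for every edge, both endpoints lie together in some bag; and for every vertex, the bags containing it form a connected subtree. Here vertex 9 appears in no bag, so the decomposition is invalid.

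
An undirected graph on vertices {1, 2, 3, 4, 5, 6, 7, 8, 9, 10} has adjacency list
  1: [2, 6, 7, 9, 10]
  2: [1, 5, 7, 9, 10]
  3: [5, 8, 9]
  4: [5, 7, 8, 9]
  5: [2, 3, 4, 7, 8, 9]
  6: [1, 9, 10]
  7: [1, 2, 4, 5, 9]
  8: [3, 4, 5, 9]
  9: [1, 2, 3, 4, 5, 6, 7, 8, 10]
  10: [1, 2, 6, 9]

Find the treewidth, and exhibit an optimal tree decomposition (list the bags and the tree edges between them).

Every bag has size at most 4, so the width is 4 − 1 = 3 and tw(G) ≤ 3. For the lower bound, the 4 vertices {1, 2, 9, 10} are pairwise adjacent, and any tree decomposition puts a clique entirely inside one bag — forcing width ≥ 3. Hence tw(G) = 3 exactly.

Treewidth 3.
One such decomposition:
Bags: B1 = {2, 5, 7, 9}  B2 = {1, 2, 7, 9}  B3 = {4, 5, 7, 9}  B4 = {4, 5, 8, 9}  B5 = {1, 2, 9, 10}  B6 = {1, 6, 9, 10}  B7 = {3, 5, 8, 9}
Tree: B1–B2, B1–B3, B3–B4, B2–B5, B5–B6, B4–B7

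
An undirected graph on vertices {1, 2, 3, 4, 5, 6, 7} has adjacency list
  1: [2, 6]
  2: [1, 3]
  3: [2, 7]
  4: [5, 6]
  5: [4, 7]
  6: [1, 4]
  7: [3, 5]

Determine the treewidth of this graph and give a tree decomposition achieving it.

Every bag has size at most 3, so the width is 3 − 1 = 2 and tw(G) ≤ 2. Since 1–6–4–5–7–3–2–1 is a cycle in G, G is not acyclic. Forests are exactly the graphs of treewidth ≤ 1, so tw(G) ≥ 2. Combining the bounds, tw(G) = 2.

Treewidth 2.
One optimal decomposition is:
Bags: B1 = {1, 4, 6}  B2 = {1, 4, 5}  B3 = {1, 5, 7}  B4 = {1, 3, 7}  B5 = {1, 2, 3}
Tree: B1–B2, B2–B3, B3–B4, B4–B5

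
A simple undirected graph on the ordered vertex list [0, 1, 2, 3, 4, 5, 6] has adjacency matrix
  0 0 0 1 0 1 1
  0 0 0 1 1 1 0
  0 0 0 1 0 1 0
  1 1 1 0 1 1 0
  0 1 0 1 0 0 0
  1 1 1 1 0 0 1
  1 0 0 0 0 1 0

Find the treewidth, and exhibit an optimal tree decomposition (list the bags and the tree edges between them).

Every bag has size at most 3, so the width is 3 − 1 = 2 and tw(G) ≤ 2. On the other hand G contains the 3-clique {1, 3, 4}. A clique must lie in a single bag of any decomposition, so no decomposition can have width below 2. Combining the bounds, tw(G) = 2.

Treewidth 2.
One optimal decomposition is:
Bags: B1 = {1, 3, 5}  B2 = {0, 3, 5}  B3 = {0, 5, 6}  B4 = {2, 3, 5}  B5 = {1, 3, 4}
Tree: B1–B2, B2–B3, B2–B4, B1–B5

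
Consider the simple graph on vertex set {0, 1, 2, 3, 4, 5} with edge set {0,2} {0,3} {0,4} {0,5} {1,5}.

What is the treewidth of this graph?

A width-1 tree decomposition is:
Bags: B1 = {0, 4}  B2 = {0, 5}  B3 = {0, 2}  B4 = {0, 3}  B5 = {1, 5}
Tree: B1–B2, B2–B3, B2–B4, B2–B5
Each bag holds 2 vertices, so the decomposition has width 1, which upper-bounds the treewidth. Since G has at least one edge (e.g. 0–4), it is not an edgeless graph, so tw(G) ≥ 1. Therefore the treewidth is 1.

1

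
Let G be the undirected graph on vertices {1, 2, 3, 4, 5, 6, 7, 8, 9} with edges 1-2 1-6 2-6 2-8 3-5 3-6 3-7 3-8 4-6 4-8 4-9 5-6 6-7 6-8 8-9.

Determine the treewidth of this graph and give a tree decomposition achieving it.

The largest bag has 3 vertices, giving width 2; this decomposition certifies tw(G) ≤ 2. For the lower bound, the 3 vertices {4, 8, 9} are pairwise adjacent, and any tree decomposition puts a clique entirely inside one bag — forcing width ≥ 2. Combining the bounds, tw(G) = 2.

Treewidth 2.
One optimal decomposition is:
Bags: B1 = {4, 8, 9}  B2 = {4, 6, 8}  B3 = {3, 6, 8}  B4 = {3, 6, 7}  B5 = {2, 6, 8}  B6 = {3, 5, 6}  B7 = {1, 2, 6}
Tree: B1–B2, B2–B3, B3–B4, B3–B5, B4–B6, B5–B7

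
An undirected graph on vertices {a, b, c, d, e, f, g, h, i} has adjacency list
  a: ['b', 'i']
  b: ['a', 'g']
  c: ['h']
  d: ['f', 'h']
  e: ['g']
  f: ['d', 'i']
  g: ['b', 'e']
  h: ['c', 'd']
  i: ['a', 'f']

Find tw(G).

1

A width-1 tree decomposition is:
Bags: B1 = {c, h}  B2 = {d, h}  B3 = {d, f}  B4 = {f, i}  B5 = {a, i}  B6 = {a, b}  B7 = {b, g}  B8 = {e, g}
Tree: B1–B2, B2–B3, B3–B4, B4–B5, B5–B6, B6–B7, B7–B8
Each bag holds 2 vertices, so the decomposition has width 1, which upper-bounds the treewidth. Any graph with an edge has treewidth ≥ 1, and G has the edge c–h. The upper and lower bounds meet at 1, so that is the treewidth.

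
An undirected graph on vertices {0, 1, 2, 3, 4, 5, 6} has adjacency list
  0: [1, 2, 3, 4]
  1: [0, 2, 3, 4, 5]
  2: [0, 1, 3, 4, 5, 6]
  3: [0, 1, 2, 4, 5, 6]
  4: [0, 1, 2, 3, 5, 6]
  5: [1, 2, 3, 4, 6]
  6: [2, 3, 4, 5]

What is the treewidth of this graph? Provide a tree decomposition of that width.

Every bag has size at most 5, so the width is 5 − 1 = 4 and tw(G) ≤ 4. Conversely, {0, 1, 2, 3, 4} is a clique of size 5, and the vertices of any clique must share a bag in every tree decomposition; so some bag has ≥ 5 vertices and tw(G) ≥ 4. Therefore the treewidth is 4.

Treewidth 4.
One optimal decomposition is:
Bags: B1 = {1, 2, 3, 4, 5}  B2 = {0, 1, 2, 3, 4}  B3 = {2, 3, 4, 5, 6}
Tree: B1–B2, B1–B3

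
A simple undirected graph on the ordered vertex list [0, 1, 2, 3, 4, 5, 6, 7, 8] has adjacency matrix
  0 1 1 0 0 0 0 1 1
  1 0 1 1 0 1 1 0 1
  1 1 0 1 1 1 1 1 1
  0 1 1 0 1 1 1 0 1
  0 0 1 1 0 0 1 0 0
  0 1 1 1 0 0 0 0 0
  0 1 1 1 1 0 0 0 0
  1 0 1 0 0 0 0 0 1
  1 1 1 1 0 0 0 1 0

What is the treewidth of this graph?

A width-3 tree decomposition is:
Bags: B1 = {1, 2, 3, 6}  B2 = {2, 3, 4, 6}  B3 = {1, 2, 3, 8}  B4 = {1, 2, 3, 5}  B5 = {0, 1, 2, 8}  B6 = {0, 2, 7, 8}
Tree: B1–B2, B1–B3, B1–B4, B3–B5, B5–B6
Every bag has size at most 4, so the width is 4 − 1 = 3 and tw(G) ≤ 3. For the lower bound, the 4 vertices {0, 1, 2, 8} are pairwise adjacent, and any tree decomposition puts a clique entirely inside one bag — forcing width ≥ 3. The upper and lower bounds meet at 3, so that is the treewidth.

3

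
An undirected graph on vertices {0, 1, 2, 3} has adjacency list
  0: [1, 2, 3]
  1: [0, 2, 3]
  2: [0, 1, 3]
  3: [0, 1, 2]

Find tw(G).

3

A width-3 tree decomposition is:
Bags: B1 = {0, 1, 2, 3}
Tree: (single bag)
With just one bag of size 4, the width is 4 − 1 = 3, so tw(G) ≤ 3. Conversely, {0, 1, 2, 3} is a clique of size 4, and the vertices of any clique must share a bag in every tree decomposition; so some bag has ≥ 4 vertices and tw(G) ≥ 3. Hence tw(G) = 3 exactly.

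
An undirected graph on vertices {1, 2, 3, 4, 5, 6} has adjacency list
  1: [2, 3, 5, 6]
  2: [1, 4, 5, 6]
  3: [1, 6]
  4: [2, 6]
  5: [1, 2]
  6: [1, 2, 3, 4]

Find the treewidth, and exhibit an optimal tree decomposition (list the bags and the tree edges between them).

Every bag has size at most 3, so the width is 3 − 1 = 2 and tw(G) ≤ 2. For the lower bound, the 3 vertices {1, 2, 5} are pairwise adjacent, and any tree decomposition puts a clique entirely inside one bag — forcing width ≥ 2. The upper and lower bounds meet at 2, so that is the treewidth.

Treewidth 2.
Bags: B1 = {1, 2, 6}  B2 = {1, 2, 5}  B3 = {2, 4, 6}  B4 = {1, 3, 6}
Tree: B1–B2, B1–B3, B1–B4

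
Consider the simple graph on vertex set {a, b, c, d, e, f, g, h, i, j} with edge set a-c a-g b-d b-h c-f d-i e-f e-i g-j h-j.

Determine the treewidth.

2

A width-2 tree decomposition is:
Bags: B1 = {d, e, i}  B2 = {d, e, f}  B3 = {c, d, f}  B4 = {a, c, d}  B5 = {a, d, g}  B6 = {d, g, j}  B7 = {d, h, j}  B8 = {b, d, h}
Tree: B1–B2, B2–B3, B3–B4, B4–B5, B5–B6, B6–B7, B7–B8
Each bag holds 3 vertices, so the decomposition has width 2, which upper-bounds the treewidth. Since d–i–e–f–c–a–g–j–h–b–d is a cycle in G, G is not acyclic. Forests are exactly the graphs of treewidth ≤ 1, so tw(G) ≥ 2. Hence tw(G) = 2 exactly.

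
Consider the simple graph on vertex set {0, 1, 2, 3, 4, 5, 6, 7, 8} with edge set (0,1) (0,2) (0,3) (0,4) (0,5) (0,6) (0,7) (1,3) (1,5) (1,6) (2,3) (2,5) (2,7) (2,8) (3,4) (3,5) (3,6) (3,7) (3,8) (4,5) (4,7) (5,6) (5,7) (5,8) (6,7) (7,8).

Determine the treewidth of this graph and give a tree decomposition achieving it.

Each bag holds 5 vertices, so the decomposition has width 4, which upper-bounds the treewidth. For the lower bound, the 5 vertices {0, 1, 3, 5, 6} are pairwise adjacent, and any tree decomposition puts a clique entirely inside one bag — forcing width ≥ 4. Therefore the treewidth is 4.

Treewidth 4.
Bags: B1 = {0, 3, 5, 6, 7}  B2 = {0, 2, 3, 5, 7}  B3 = {0, 3, 4, 5, 7}  B4 = {0, 1, 3, 5, 6}  B5 = {2, 3, 5, 7, 8}
Tree: B1–B2, B1–B3, B1–B4, B2–B5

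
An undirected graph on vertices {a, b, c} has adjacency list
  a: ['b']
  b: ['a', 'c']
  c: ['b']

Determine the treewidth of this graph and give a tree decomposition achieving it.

Each bag holds 2 vertices, so the decomposition has width 1, which upper-bounds the treewidth. Since G has at least one edge (e.g. a–b), it is not an edgeless graph, so tw(G) ≥ 1. Therefore the treewidth is 1.

Treewidth 1.
One optimal decomposition is:
Bags: B1 = {a, b}  B2 = {b, c}
Tree: B1–B2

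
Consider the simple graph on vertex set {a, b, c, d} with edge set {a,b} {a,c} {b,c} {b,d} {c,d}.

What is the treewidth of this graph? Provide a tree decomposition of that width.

Treewidth 2.
One optimal decomposition is:
Bags: B1 = {a, b, c}  B2 = {b, c, d}
Tree: B1–B2

Each bag holds 3 vertices, so the decomposition has width 2, which upper-bounds the treewidth. For the lower bound, the 3 vertices {b, c, d} are pairwise adjacent, and any tree decomposition puts a clique entirely inside one bag — forcing width ≥ 2. Hence tw(G) = 2 exactly.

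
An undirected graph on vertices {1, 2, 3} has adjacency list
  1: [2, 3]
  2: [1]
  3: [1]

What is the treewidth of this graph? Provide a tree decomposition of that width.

Every bag has size at most 2, so the width is 2 − 1 = 1 and tw(G) ≤ 1. Any graph with an edge has treewidth ≥ 1, and G has the edge 2–1. The upper and lower bounds meet at 1, so that is the treewidth.

Treewidth 1.
Bags: B1 = {1, 2}  B2 = {1, 3}
Tree: B1–B2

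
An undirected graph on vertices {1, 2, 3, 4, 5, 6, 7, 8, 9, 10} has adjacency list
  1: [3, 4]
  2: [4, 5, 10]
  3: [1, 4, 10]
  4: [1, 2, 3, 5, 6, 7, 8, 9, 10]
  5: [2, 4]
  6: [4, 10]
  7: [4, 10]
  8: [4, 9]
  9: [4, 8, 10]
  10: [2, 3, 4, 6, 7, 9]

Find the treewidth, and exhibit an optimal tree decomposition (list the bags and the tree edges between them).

Every bag has size at most 3, so the width is 3 − 1 = 2 and tw(G) ≤ 2. For the lower bound, the 3 vertices {4, 8, 9} are pairwise adjacent, and any tree decomposition puts a clique entirely inside one bag — forcing width ≥ 2. The upper and lower bounds meet at 2, so that is the treewidth.

Treewidth 2.
One such decomposition:
Bags: B1 = {2, 4, 10}  B2 = {4, 9, 10}  B3 = {3, 4, 10}  B4 = {2, 4, 5}  B5 = {1, 3, 4}  B6 = {4, 7, 10}  B7 = {4, 8, 9}  B8 = {4, 6, 10}
Tree: B1–B2, B2–B3, B1–B4, B3–B5, B1–B6, B2–B7, B2–B8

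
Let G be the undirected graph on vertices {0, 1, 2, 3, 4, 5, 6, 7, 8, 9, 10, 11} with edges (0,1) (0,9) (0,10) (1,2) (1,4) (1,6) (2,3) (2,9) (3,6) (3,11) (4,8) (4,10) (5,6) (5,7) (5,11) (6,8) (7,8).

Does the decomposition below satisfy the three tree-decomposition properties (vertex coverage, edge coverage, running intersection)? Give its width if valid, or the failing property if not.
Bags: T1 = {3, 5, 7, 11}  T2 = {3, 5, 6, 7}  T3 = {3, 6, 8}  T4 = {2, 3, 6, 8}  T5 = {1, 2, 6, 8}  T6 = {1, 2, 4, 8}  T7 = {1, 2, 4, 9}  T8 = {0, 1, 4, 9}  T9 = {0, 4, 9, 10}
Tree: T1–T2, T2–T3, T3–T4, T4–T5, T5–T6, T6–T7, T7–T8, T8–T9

No — edge (7,8) lies in no bag.

A tree decomposition must satisfy three properties: every vertex lies in some bag; for every edge, both endpoints lie together in some bag; and for every vertex, the bags containing it form a connected subtree. Here edge (7,8) lies in no bag, so the decomposition is invalid.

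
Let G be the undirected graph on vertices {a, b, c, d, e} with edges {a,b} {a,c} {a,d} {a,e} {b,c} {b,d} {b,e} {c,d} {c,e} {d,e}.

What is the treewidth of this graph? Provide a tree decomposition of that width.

With just one bag of size 5, the width is 5 − 1 = 4, so tw(G) ≤ 4. Conversely, {a, b, c, d, e} is a clique of size 5, and the vertices of any clique must share a bag in every tree decomposition; so some bag has ≥ 5 vertices and tw(G) ≥ 4. Therefore the treewidth is 4.

Treewidth 4.
One optimal decomposition is:
Bags: B1 = {a, b, c, d, e}
Tree: (single bag)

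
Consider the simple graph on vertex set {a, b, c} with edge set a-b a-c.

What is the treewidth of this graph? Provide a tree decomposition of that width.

Every bag has size at most 2, so the width is 2 − 1 = 1 and tw(G) ≤ 1. G has an edge, so its treewidth is at least 1. Combining the bounds, tw(G) = 1.

Treewidth 1.
One optimal decomposition is:
Bags: B1 = {a, b}  B2 = {a, c}
Tree: B1–B2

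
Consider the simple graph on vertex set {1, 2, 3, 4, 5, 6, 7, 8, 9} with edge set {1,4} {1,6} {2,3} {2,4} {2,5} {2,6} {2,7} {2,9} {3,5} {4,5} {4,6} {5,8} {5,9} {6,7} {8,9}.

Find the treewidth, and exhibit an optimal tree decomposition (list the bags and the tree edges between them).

The largest bag has 3 vertices, giving width 2; this decomposition certifies tw(G) ≤ 2. For the lower bound, the 3 vertices {5, 8, 9} are pairwise adjacent, and any tree decomposition puts a clique entirely inside one bag — forcing width ≥ 2. Hence tw(G) = 2 exactly.

Treewidth 2.
One optimal decomposition is:
Bags: B1 = {2, 6, 7}  B2 = {2, 4, 6}  B3 = {2, 4, 5}  B4 = {2, 3, 5}  B5 = {2, 5, 9}  B6 = {5, 8, 9}  B7 = {1, 4, 6}
Tree: B1–B2, B2–B3, B3–B4, B4–B5, B5–B6, B2–B7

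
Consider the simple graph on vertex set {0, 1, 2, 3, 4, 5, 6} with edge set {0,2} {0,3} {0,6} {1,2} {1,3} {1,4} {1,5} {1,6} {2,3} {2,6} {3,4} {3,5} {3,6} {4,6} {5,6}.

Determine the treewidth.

3

A width-3 tree decomposition is:
Bags: B1 = {1, 3, 4, 6}  B2 = {1, 2, 3, 6}  B3 = {0, 2, 3, 6}  B4 = {1, 3, 5, 6}
Tree: B1–B2, B2–B3, B1–B4
The largest bag has 4 vertices, giving width 3; this decomposition certifies tw(G) ≤ 3. On the other hand G contains the 4-clique {0, 2, 3, 6}. A clique must lie in a single bag of any decomposition, so no decomposition can have width below 3. Hence tw(G) = 3 exactly.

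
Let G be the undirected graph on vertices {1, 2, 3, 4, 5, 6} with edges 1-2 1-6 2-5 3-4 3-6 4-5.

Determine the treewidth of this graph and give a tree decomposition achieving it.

Each bag holds 3 vertices, so the decomposition has width 2, which upper-bounds the treewidth. For the lower bound, G contains the cycle 6–1–2–5–4–3–6, so G is not a forest; only forests have treewidth ≤ 1, hence tw(G) ≥ 2. The upper and lower bounds meet at 2, so that is the treewidth.

Treewidth 2.
Bags: B1 = {1, 2, 6}  B2 = {2, 5, 6}  B3 = {4, 5, 6}  B4 = {3, 4, 6}
Tree: B1–B2, B2–B3, B3–B4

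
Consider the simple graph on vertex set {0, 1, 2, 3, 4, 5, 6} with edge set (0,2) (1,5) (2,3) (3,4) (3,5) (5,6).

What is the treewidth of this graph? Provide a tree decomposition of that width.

Every bag has size at most 2, so the width is 2 − 1 = 1 and tw(G) ≤ 1. Since G has at least one edge (e.g. 3–5), it is not an edgeless graph, so tw(G) ≥ 1. Combining the bounds, tw(G) = 1.

Treewidth 1.
One optimal decomposition is:
Bags: B1 = {3, 5}  B2 = {1, 5}  B3 = {5, 6}  B4 = {3, 4}  B5 = {2, 3}  B6 = {0, 2}
Tree: B1–B2, B1–B3, B1–B4, B4–B5, B5–B6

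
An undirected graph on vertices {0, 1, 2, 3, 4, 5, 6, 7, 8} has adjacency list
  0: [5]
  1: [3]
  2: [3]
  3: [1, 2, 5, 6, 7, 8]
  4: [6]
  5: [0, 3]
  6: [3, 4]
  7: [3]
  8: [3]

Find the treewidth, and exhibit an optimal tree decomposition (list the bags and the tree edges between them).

Each bag holds 2 vertices, so the decomposition has width 1, which upper-bounds the treewidth. Any graph with an edge has treewidth ≥ 1, and G has the edge 3–8. Combining the bounds, tw(G) = 1.

Treewidth 1.
One such decomposition:
Bags: B1 = {3, 8}  B2 = {3, 5}  B3 = {0, 5}  B4 = {2, 3}  B5 = {1, 3}  B6 = {3, 6}  B7 = {4, 6}  B8 = {3, 7}
Tree: B1–B2, B2–B3, B2–B4, B2–B5, B2–B6, B6–B7, B4–B8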